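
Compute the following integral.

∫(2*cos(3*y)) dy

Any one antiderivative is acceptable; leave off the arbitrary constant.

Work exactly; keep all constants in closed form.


Answer: 2*sin(3*y)/3.


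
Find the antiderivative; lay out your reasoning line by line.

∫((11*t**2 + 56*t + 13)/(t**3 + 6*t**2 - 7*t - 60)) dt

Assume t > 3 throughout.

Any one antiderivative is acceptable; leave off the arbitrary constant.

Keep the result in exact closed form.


Step 1. Decompose ∫((11*t**2 + 56*t + 13)/(t**3 + 6*t**2 - 7*t - 60)) dt by partial fractions, (11*t**2 + 56*t + 13)/(t**3 + 6*t**2 - 7*t - 60) = 1/(t + 5) + 5/(t + 4) + 5/(t - 3): now ∫(5/(t - 3)) dt + ∫(5/(t + 4)) dt + ∫(1/(t + 5)) dt.
Step 2. Evaluate the standard form [assuming t > 3]: now 5*log(t - 3) + ∫(5/(t + 4)) dt + ∫(1/(t + 5)) dt.
Step 3. Evaluate the standard form [assuming t > -4]: now 5*log(t - 3) + 5*log(t + 4) + ∫(1/(t + 5)) dt.
Step 4. Evaluate the standard form [assuming t > -5]: now 5*log(t - 3) + 5*log(t + 4) + log(t + 5).
Answer: 5*log(t - 3) + 5*log(t + 4) + log(t + 5).


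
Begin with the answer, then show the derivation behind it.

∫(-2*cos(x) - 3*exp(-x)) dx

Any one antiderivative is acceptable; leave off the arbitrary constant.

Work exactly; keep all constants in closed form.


The answer is -2*sin(x) + 3*exp(-x).
Step 1. Rewrite: now ∫(-3*exp(-x)) dx + ∫(-2*cos(x)) dx.
Step 2. Evaluate the standard form: now ∫(-2*cos(x)) dx + 3*exp(-x).
Step 3. Evaluate the standard form: now -2*sin(x) + 3*exp(-x).
Answer: -2*sin(x) + 3*exp(-x).


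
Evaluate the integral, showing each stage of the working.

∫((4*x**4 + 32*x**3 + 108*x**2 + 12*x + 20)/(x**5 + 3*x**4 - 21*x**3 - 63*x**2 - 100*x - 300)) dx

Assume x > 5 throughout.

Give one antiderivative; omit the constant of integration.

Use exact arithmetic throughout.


Step 1. Decompose ∫((4*x**4 + 32*x**3 + 108*x**2 + 12*x + 20)/(x**5 + 3*x**4 - 21*x**3 - 63*x**2 - 100*x - 300)) dx by partial fractions, (4*x**4 + 32*x**3 + 108*x**2 + 12*x + 20)/(x**5 + 3*x**4 - 21*x**3 - 63*x**2 - 100*x - 300) = 4/(x**2 + 4) + 2/(x + 5) - 2/(x + 3) + 4/(x - 5): now ∫(4/(x - 5)) dx + ∫(-2/(x + 3)) dx + ∫(2/(x + 5)) dx + ∫(4/(x**2 + 4)) dx.
Step 2. Evaluate the standard form [assuming x > -5]: now 2*log(x + 5) + ∫(4/(x - 5)) dx + ∫(-2/(x + 3)) dx + ∫(4/(x**2 + 4)) dx.
Step 3. Evaluate the standard form [assuming x > -3]: now -2*log(x + 3) + 2*log(x + 5) + ∫(4/(x - 5)) dx + ∫(4/(x**2 + 4)) dx.
Step 4. Evaluate the standard form [assuming x > 5]: now 4*log(x - 5) - 2*log(x + 3) + 2*log(x + 5) + ∫(4/(x**2 + 4)) dx.
Step 5. Evaluate the standard form: now 4*log(x - 5) - 2*log(x + 3) + 2*log(x + 5) + 2*atan(x/2).
Answer: 4*log(x - 5) - 2*log(x + 3) + 2*log(x + 5) + 2*atan(x/2).


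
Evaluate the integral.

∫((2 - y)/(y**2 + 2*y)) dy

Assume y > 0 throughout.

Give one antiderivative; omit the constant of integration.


Answer: log(y) - 2*log(y + 2).


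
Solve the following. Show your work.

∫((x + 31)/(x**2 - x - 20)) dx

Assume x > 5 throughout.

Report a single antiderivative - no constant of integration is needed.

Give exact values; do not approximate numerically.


Step 1. Decompose ∫((x + 31)/(x**2 - x - 20)) dx by partial fractions, (x + 31)/(x**2 - x - 20) = -3/(x + 4) + 4/(x - 5): now ∫(4/(x - 5)) dx + ∫(-3/(x + 4)) dx.
Step 2. Evaluate the standard form [assuming x > -4]: now -3*log(x + 4) + ∫(4/(x - 5)) dx.
Step 3. Evaluate the standard form [assuming x > 5]: now 4*log(x - 5) - 3*log(x + 4).
Answer: 4*log(x - 5) - 3*log(x + 4).


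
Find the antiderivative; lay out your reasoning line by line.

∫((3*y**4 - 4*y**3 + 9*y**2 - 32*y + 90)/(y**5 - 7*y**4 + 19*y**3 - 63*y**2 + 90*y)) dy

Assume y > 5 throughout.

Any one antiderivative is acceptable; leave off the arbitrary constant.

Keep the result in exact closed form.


Step 1. Decompose ∫((3*y**4 - 4*y**3 + 9*y**2 - 32*y + 90)/(y**5 - 7*y**4 + 19*y**3 - 63*y**2 + 90*y)) dy by partial fractions, (3*y**4 - 4*y**3 + 9*y**2 - 32*y + 90)/(y**5 - 7*y**4 + 19*y**3 - 63*y**2 + 90*y) = 4/(y**2 + 9) - 1/(y - 2) + 3/(y - 5) + 1/y: now ∫(1/y) dy + ∫(3/(y - 5)) dy + ∫(-1/(y - 2)) dy + ∫(4/(y**2 + 9)) dy.
Step 2. Evaluate the standard form [assuming y > 5]: now 3*log(y - 5) + ∫(1/y) dy + ∫(-1/(y - 2)) dy + ∫(4/(y**2 + 9)) dy.
Step 3. Evaluate the standard form [assuming y > 0]: now log(y) + 3*log(y - 5) + ∫(-1/(y - 2)) dy + ∫(4/(y**2 + 9)) dy.
Step 4. Evaluate the standard form [assuming y > 2]: now log(y) + 3*log(y - 5) - log(y - 2) + ∫(4/(y**2 + 9)) dy.
Step 5. Evaluate the standard form: now log(y) + 3*log(y - 5) - log(y - 2) + 4*atan(y/3)/3.
Answer: log(y) + 3*log(y - 5) - log(y - 2) + 4*atan(y/3)/3.


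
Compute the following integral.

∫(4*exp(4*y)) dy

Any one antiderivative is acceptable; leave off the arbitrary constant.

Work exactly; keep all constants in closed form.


Answer: exp(4*y).


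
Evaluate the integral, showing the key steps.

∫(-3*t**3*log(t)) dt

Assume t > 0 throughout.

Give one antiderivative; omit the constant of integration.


Step 1. Integrate ∫(-3*t**3*log(t)) dt by parts with u = log(t), dv = (-3*t**3) dt, so v = -3*t**4/4 [assuming t > 0]: now -3*t**4*log(t)/4 + ∫(3*t**3/4) dt.
Step 2. Evaluate the standard form: now -3*t**4*log(t)/4 + 3*t**4/16.
Answer: -3*t**4*log(t)/4 + 3*t**4/16.


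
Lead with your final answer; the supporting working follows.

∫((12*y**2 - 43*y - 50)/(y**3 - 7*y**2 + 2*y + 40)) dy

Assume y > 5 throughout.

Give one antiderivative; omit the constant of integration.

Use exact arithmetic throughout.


The answer is 5*log(y - 5) + 5*log(y - 4) + 2*log(y + 2).
Step 1. Decompose ∫((12*y**2 - 43*y - 50)/(y**3 - 7*y**2 + 2*y + 40)) dy by partial fractions, (12*y**2 - 43*y - 50)/(y**3 - 7*y**2 + 2*y + 40) = 2/(y + 2) + 5/(y - 4) + 5/(y - 5): now ∫(5/(y - 5)) dy + ∫(5/(y - 4)) dy + ∫(2/(y + 2)) dy.
Step 2. Evaluate the standard form [assuming y > 4]: now 5*log(y - 4) + ∫(5/(y - 5)) dy + ∫(2/(y + 2)) dy.
Step 3. Evaluate the standard form [assuming y > -2]: now 5*log(y - 4) + 2*log(y + 2) + ∫(5/(y - 5)) dy.
Step 4. Evaluate the standard form [assuming y > 5]: now 5*log(y - 5) + 5*log(y - 4) + 2*log(y + 2).
Answer: 5*log(y - 5) + 5*log(y - 4) + 2*log(y + 2).


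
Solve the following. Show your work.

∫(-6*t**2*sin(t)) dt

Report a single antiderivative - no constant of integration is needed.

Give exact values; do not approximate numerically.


Step 1. Integrate ∫(-6*t**2*sin(t)) dt by parts with u = t**2, dv = (-6*sin(t)) dt, so v = 6*cos(t): now 6*t**2*cos(t) + ∫(-12*t*cos(t)) dt.
Step 2. Integrate ∫(-12*t*cos(t)) dt by parts with u = t, dv = (-12*cos(t)) dt, so v = -12*sin(t): now 6*t**2*cos(t) - 12*t*sin(t) + ∫(12*sin(t)) dt.
Step 3. Evaluate the standard form: now 6*t**2*cos(t) - 12*t*sin(t) - 12*cos(t).
Answer: 6*t**2*cos(t) - 12*t*sin(t) - 12*cos(t).


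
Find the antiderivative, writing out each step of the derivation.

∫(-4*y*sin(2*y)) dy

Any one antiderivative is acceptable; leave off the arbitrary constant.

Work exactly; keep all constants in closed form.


Step 1. Integrate ∫(-4*y*sin(2*y)) dy by parts with u = y, dv = (-4*sin(2*y)) dy, so v = 2*cos(2*y): now 2*y*cos(2*y) + ∫(-2*cos(2*y)) dy.
Step 2. Evaluate the standard form: now 2*y*cos(2*y) - sin(2*y).
Answer: 2*y*cos(2*y) - sin(2*y).


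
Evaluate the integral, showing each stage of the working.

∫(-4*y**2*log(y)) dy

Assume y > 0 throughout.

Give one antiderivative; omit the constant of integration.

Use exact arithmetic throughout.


Step 1. Integrate ∫(-4*y**2*log(y)) dy by parts with u = log(y), dv = (-4*y**2) dy, so v = -4*y**3/3 [assuming y > 0]: now -4*y**3*log(y)/3 + ∫(4*y**2/3) dy.
Step 2. Evaluate the standard form: now -4*y**3*log(y)/3 + 4*y**3/9.
Answer: -4*y**3*log(y)/3 + 4*y**3/9.


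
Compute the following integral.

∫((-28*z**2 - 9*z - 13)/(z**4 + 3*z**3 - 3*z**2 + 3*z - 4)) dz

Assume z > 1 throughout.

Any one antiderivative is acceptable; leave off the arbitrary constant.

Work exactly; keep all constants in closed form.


Answer: -5*log(z - 1) + 5*log(z + 4) - 3*atan(z).


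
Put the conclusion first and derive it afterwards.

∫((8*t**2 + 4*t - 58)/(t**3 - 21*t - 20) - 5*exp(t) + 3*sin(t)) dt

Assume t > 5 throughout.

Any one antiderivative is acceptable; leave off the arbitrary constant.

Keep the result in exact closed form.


The answer is -5*exp(t) + 3*log(t - 5) + 3*log(t + 1) + 2*log(t + 4) - 3*cos(t).
Step 1. Rewrite: now ∫((8*t**2 + 4*t - 58)/(t**3 - 21*t - 20)) dt + ∫(-5*exp(t)) dt + ∫(3*sin(t)) dt.
Step 2. Evaluate the standard form: now -3*cos(t) + ∫((8*t**2 + 4*t - 58)/(t**3 - 21*t - 20)) dt + ∫(-5*exp(t)) dt.
Step 3. Evaluate the standard form: now -5*exp(t) - 3*cos(t) + ∫((8*t**2 + 4*t - 58)/(t**3 - 21*t - 20)) dt.
Step 4. Decompose ∫((8*t**2 + 4*t - 58)/(t**3 - 21*t - 20)) dt by partial fractions, (8*t**2 + 4*t - 58)/(t**3 - 21*t - 20) = 2/(t + 4) + 3/(t + 1) + 3/(t - 5): now -5*exp(t) - 3*cos(t) + ∫(3/(t - 5)) dt + ∫(3/(t + 1)) dt + ∫(2/(t + 4)) dt.
Step 5. Evaluate the standard form [assuming t > -1]: now -5*exp(t) + 3*log(t + 1) - 3*cos(t) + ∫(3/(t - 5)) dt + ∫(2/(t + 4)) dt.
Step 6. Evaluate the standard form [assuming t > -4]: now -5*exp(t) + 3*log(t + 1) + 2*log(t + 4) - 3*cos(t) + ∫(3/(t - 5)) dt.
Step 7. Evaluate the standard form [assuming t > 5]: now -5*exp(t) + 3*log(t - 5) + 3*log(t + 1) + 2*log(t + 4) - 3*cos(t).
Answer: -5*exp(t) + 3*log(t - 5) + 3*log(t + 1) + 2*log(t + 4) - 3*cos(t).


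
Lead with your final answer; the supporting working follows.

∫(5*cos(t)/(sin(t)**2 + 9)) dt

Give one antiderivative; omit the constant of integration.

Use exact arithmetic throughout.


The answer is 5*atan(sin(t)/3)/3.
Step 1. Substitute u = sin(t), turning ∫(5*cos(t)/(sin(t)**2 + 9)) dt into ∫(5/(u**2 + 9)) du: now ∫(5/(u**2 + 9)) du.
Step 2. Evaluate the standard form: now 5*atan(u/3)/3.
Step 3. Substitute back u = sin(t): now 5*atan(sin(t)/3)/3.
Answer: 5*atan(sin(t)/3)/3.


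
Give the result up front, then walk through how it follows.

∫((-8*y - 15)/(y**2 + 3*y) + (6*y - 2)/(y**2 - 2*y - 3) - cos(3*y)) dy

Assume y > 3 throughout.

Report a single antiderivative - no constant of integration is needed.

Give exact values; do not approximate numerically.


The answer is -5*log(y) + 4*log(y - 3) + 2*log(y + 1) - 3*log(y + 3) - sin(3*y)/3.
Step 1. Rewrite: now ∫((-8*y - 15)/(y**2 + 3*y)) dy + ∫((6*y - 2)/(y**2 - 2*y - 3)) dy + ∫(-cos(3*y)) dy.
Step 2. Decompose ∫((6*y - 2)/(y**2 - 2*y - 3)) dy by partial fractions, (6*y - 2)/(y**2 - 2*y - 3) = 2/(y + 1) + 4/(y - 3): now ∫((-8*y - 15)/(y**2 + 3*y)) dy + ∫(4/(y - 3)) dy + ∫(2/(y + 1)) dy + ∫(-cos(3*y)) dy.
Step 3. Evaluate the standard form [assuming y > 3]: now 4*log(y - 3) + ∫((-8*y - 15)/(y**2 + 3*y)) dy + ∫(2/(y + 1)) dy + ∫(-cos(3*y)) dy.
Step 4. Evaluate the standard form [assuming y > -1]: now 4*log(y - 3) + 2*log(y + 1) + ∫((-8*y - 15)/(y**2 + 3*y)) dy + ∫(-cos(3*y)) dy.
Step 5. Decompose ∫((-8*y - 15)/(y**2 + 3*y)) dy by partial fractions, (-8*y - 15)/(y**2 + 3*y) = -3/(y + 3) - 5/y: now 4*log(y - 3) + 2*log(y + 1) + ∫(-5/y) dy + ∫(-3/(y + 3)) dy + ∫(-cos(3*y)) dy.
Step 6. Evaluate the standard form [assuming y > -3]: now 4*log(y - 3) + 2*log(y + 1) - 3*log(y + 3) + ∫(-5/y) dy + ∫(-cos(3*y)) dy.
Step 7. Evaluate the standard form [assuming y > 0]: now -5*log(y) + 4*log(y - 3) + 2*log(y + 1) - 3*log(y + 3) + ∫(-cos(3*y)) dy.
Step 8. Evaluate the standard form: now -5*log(y) + 4*log(y - 3) + 2*log(y + 1) - 3*log(y + 3) - sin(3*y)/3.
Answer: -5*log(y) + 4*log(y - 3) + 2*log(y + 1) - 3*log(y + 3) - sin(3*y)/3.


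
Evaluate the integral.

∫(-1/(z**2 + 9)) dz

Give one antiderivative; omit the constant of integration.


Answer: -atan(z/3)/3.


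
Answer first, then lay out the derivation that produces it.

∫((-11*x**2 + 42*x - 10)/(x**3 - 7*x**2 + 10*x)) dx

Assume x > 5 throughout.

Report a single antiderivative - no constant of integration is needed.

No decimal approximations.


The answer is -log(x) - 5*log(x - 5) - 5*log(x - 2).
Step 1. Decompose ∫((-11*x**2 + 42*x - 10)/(x**3 - 7*x**2 + 10*x)) dx by partial fractions, (-11*x**2 + 42*x - 10)/(x**3 - 7*x**2 + 10*x) = -5/(x - 2) - 5/(x - 5) - 1/x: now ∫(-1/x) dx + ∫(-5/(x - 5)) dx + ∫(-5/(x - 2)) dx.
Step 2. Evaluate the standard form [assuming x > 0]: now -log(x) + ∫(-5/(x - 5)) dx + ∫(-5/(x - 2)) dx.
Step 3. Evaluate the standard form [assuming x > 2]: now -log(x) - 5*log(x - 2) + ∫(-5/(x - 5)) dx.
Step 4. Evaluate the standard form [assuming x > 5]: now -log(x) - 5*log(x - 5) - 5*log(x - 2).
Answer: -log(x) - 5*log(x - 5) - 5*log(x - 2).


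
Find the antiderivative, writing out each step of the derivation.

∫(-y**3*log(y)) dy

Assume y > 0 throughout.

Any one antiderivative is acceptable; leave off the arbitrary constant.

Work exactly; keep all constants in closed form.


Step 1. Integrate ∫(-y**3*log(y)) dy by parts with u = log(y), dv = (-y**3) dy, so v = -y**4/4 [assuming y > 0]: now -y**4*log(y)/4 + ∫(y**3/4) dy.
Step 2. Evaluate the standard form: now -y**4*log(y)/4 + y**4/16.
Answer: -y**4*log(y)/4 + y**4/16.


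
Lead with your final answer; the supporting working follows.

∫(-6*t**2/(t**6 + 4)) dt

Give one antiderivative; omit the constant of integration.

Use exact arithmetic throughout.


The answer is -atan(t**3/2).
Step 1. Substitute u = t**3, turning ∫(-6*t**2/(t**6 + 4)) dt into ∫(-2/(u**2 + 4)) du: now ∫(-2/(u**2 + 4)) du.
Step 2. Evaluate the standard form: now -atan(u/2).
Step 3. Substitute back u = t**3: now -atan(t**3/2).
Answer: -atan(t**3/2).


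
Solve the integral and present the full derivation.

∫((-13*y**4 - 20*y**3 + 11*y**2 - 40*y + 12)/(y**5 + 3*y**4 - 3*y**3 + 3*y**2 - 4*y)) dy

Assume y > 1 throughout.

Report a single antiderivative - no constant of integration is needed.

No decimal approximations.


Step 1. Decompose ∫((-13*y**4 - 20*y**3 + 11*y**2 - 40*y + 12)/(y**5 + 3*y**4 - 3*y**3 + 3*y**2 - 4*y)) dy by partial fractions, (-13*y**4 - 20*y**3 + 11*y**2 - 40*y + 12)/(y**5 + 3*y**4 - 3*y**3 + 3*y**2 - 4*y) = 4/(y**2 + 1) - 5/(y + 4) - 5/(y - 1) - 3/y: now ∫(-3/y) dy + ∫(-5/(y - 1)) dy + ∫(-5/(y + 4)) dy + ∫(4/(y**2 + 1)) dy.
Step 2. Evaluate the standard form [assuming y > 0]: now -3*log(y) + ∫(-5/(y - 1)) dy + ∫(-5/(y + 4)) dy + ∫(4/(y**2 + 1)) dy.
Step 3. Evaluate the standard form [assuming y > -4]: now -3*log(y) - 5*log(y + 4) + ∫(-5/(y - 1)) dy + ∫(4/(y**2 + 1)) dy.
Step 4. Evaluate the standard form [assuming y > 1]: now -3*log(y) - 5*log(y - 1) - 5*log(y + 4) + ∫(4/(y**2 + 1)) dy.
Step 5. Evaluate the standard form: now -3*log(y) - 5*log(y - 1) - 5*log(y + 4) + 4*atan(y).
Answer: -3*log(y) - 5*log(y - 1) - 5*log(y + 4) + 4*atan(y).


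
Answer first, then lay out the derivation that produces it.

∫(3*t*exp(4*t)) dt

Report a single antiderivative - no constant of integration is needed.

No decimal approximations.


The answer is 3*t*exp(4*t)/4 - 3*exp(4*t)/16.
Step 1. Integrate ∫(3*t*exp(4*t)) dt by parts with u = t, dv = (3*exp(4*t)) dt, so v = 3*exp(4*t)/4: now 3*t*exp(4*t)/4 + ∫(-3*exp(4*t)/4) dt.
Step 2. Evaluate the standard form: now 3*t*exp(4*t)/4 - 3*exp(4*t)/16.
Answer: 3*t*exp(4*t)/4 - 3*exp(4*t)/16.


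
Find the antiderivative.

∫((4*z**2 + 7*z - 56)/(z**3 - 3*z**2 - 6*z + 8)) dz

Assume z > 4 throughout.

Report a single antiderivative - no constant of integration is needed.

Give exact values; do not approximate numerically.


Answer: 2*log(z - 4) + 5*log(z - 1) - 3*log(z + 2).


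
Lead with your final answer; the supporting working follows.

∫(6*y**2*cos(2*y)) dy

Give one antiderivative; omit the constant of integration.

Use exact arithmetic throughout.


The answer is 3*y**2*sin(2*y) + 3*y*cos(2*y) - 3*sin(2*y)/2.
Step 1. Integrate ∫(6*y**2*cos(2*y)) dy by parts with u = y**2, dv = (6*cos(2*y)) dy, so v = 3*sin(2*y): now 3*y**2*sin(2*y) + ∫(-6*y*sin(2*y)) dy.
Step 2. Integrate ∫(-6*y*sin(2*y)) dy by parts with u = y, dv = (-6*sin(2*y)) dy, so v = 3*cos(2*y): now 3*y**2*sin(2*y) + 3*y*cos(2*y) + ∫(-3*cos(2*y)) dy.
Step 3. Evaluate the standard form: now 3*y**2*sin(2*y) + 3*y*cos(2*y) - 3*sin(2*y)/2.
Answer: 3*y**2*sin(2*y) + 3*y*cos(2*y) - 3*sin(2*y)/2.


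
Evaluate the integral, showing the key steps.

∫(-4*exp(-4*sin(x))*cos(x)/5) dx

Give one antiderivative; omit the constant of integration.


Step 1. Substitute u = sin(x), turning ∫(-4*exp(-4*sin(x))*cos(x)/5) dx into ∫(-4*exp(-4*u)/5) du: now ∫(-4*exp(-4*u)/5) du.
Step 2. Evaluate the standard form: now exp(-4*u)/5.
Step 3. Substitute back u = sin(x): now exp(-4*sin(x))/5.
Answer: exp(-4*sin(x))/5.


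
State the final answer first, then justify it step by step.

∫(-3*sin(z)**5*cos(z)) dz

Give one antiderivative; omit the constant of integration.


The answer is -sin(z)**6/2.
Step 1. Substitute u = sin(z), turning ∫(-3*sin(z)**5*cos(z)) dz into ∫(-3*u**5) du: now ∫(-3*u**5) du.
Step 2. Evaluate the standard form: now -u**6/2.
Step 3. Substitute back u = sin(z): now -sin(z)**6/2.
Answer: -sin(z)**6/2.


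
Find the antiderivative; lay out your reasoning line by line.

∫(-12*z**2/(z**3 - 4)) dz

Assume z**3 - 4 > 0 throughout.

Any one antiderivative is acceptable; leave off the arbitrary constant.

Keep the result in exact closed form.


Step 1. Substitute u = z**3 - 4, turning ∫(-12*z**2/(z**3 - 4)) dz into ∫(-4/u) du: now ∫(-4/u) du.
Step 2. Evaluate the standard form [assuming u > 0]: now -4*log(u).
Step 3. Substitute back u = z**3 - 4: now -4*log(z**3 - 4).
Answer: -4*log(z**3 - 4).


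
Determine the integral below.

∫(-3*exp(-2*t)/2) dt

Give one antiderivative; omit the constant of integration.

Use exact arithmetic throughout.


Answer: 3*exp(-2*t)/4.


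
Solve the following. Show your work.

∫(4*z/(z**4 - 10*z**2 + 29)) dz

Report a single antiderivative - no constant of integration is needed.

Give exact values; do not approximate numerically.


Step 1. Substitute u = z**2 - 5, turning ∫(4*z/(z**4 - 10*z**2 + 29)) dz into ∫(2/(u**2 + 4)) du: now ∫(2/(u**2 + 4)) du.
Step 2. Evaluate the standard form: now atan(u/2).
Step 3. Substitute back u = z**2 - 5: now atan(z**2/2 - 5/2).
Answer: atan(z**2/2 - 5/2).


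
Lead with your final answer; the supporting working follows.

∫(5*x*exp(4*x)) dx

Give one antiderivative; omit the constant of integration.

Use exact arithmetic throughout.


The answer is 5*x*exp(4*x)/4 - 5*exp(4*x)/16.
Step 1. Integrate ∫(5*x*exp(4*x)) dx by parts with u = x, dv = (5*exp(4*x)) dx, so v = 5*exp(4*x)/4: now 5*x*exp(4*x)/4 + ∫(-5*exp(4*x)/4) dx.
Step 2. Evaluate the standard form: now 5*x*exp(4*x)/4 - 5*exp(4*x)/16.
Answer: 5*x*exp(4*x)/4 - 5*exp(4*x)/16.


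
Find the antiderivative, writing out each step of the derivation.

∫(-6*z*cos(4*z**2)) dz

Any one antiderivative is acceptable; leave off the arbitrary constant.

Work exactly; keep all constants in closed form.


Step 1. Substitute u = z**2, turning ∫(-6*z*cos(4*z**2)) dz into ∫(-3*cos(4*u)) du: now ∫(-3*cos(4*u)) du.
Step 2. Evaluate the standard form: now -3*sin(4*u)/4.
Step 3. Substitute back u = z**2: now -3*sin(4*z**2)/4.
Answer: -3*sin(4*z**2)/4.


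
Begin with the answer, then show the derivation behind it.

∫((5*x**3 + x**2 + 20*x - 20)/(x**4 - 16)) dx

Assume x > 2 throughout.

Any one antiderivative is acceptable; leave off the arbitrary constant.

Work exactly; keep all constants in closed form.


The answer is 2*log(x - 2) + 3*log(x + 2) + 3*atan(x/2)/2.
Step 1. Decompose ∫((5*x**3 + x**2 + 20*x - 20)/(x**4 - 16)) dx by partial fractions, (5*x**3 + x**2 + 20*x - 20)/(x**4 - 16) = 3/(x**2 + 4) + 3/(x + 2) + 2/(x - 2): now ∫(2/(x - 2)) dx + ∫(3/(x + 2)) dx + ∫(3/(x**2 + 4)) dx.
Step 2. Evaluate the standard form [assuming x > -2]: now 3*log(x + 2) + ∫(2/(x - 2)) dx + ∫(3/(x**2 + 4)) dx.
Step 3. Evaluate the standard form [assuming x > 2]: now 2*log(x - 2) + 3*log(x + 2) + ∫(3/(x**2 + 4)) dx.
Step 4. Evaluate the standard form: now 2*log(x - 2) + 3*log(x + 2) + 3*atan(x/2)/2.
Answer: 2*log(x - 2) + 3*log(x + 2) + 3*atan(x/2)/2.


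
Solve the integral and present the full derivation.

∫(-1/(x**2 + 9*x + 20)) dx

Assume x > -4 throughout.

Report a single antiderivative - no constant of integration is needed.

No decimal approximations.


Step 1. Decompose ∫(-1/(x**2 + 9*x + 20)) dx by partial fractions, -1/(x**2 + 9*x + 20) = 1/(x + 5) - 1/(x + 4): now ∫(-1/(x + 4)) dx + ∫(1/(x + 5)) dx.
Step 2. Evaluate the standard form [assuming x > -4]: now -log(x + 4) + ∫(1/(x + 5)) dx.
Step 3. Evaluate the standard form [assuming x > -5]: now -log(x + 4) + log(x + 5).
Answer: -log(x + 4) + log(x + 5).


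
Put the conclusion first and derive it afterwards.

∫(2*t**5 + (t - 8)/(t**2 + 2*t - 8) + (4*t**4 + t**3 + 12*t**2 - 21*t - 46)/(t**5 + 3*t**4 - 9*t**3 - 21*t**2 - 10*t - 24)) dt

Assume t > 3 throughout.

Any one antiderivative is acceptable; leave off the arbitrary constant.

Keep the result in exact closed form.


The answer is t**6/3 + log(t - 3) - log(t - 2) - 2*log(t + 2) + 7*log(t + 4) + 2*atan(t).
Step 1. Rewrite: now ∫(2*t**5) dt + ∫((t - 8)/(t**2 + 2*t - 8)) dt + ∫((4*t**4 + t**3 + 12*t**2 - 21*t - 46)/(t**5 + 3*t**4 - 9*t**3 - 21*t**2 - 10*t - 24)) dt.
Step 2. Decompose ∫((4*t**4 + t**3 + 12*t**2 - 21*t - 46)/(t**5 + 3*t**4 - 9*t**3 - 21*t**2 - 10*t - 24)) dt by partial fractions, (4*t**4 + t**3 + 12*t**2 - 21*t - 46)/(t**5 + 3*t**4 - 9*t**3 - 21*t**2 - 10*t - 24) = 2/(t**2 + 1) + 5/(t + 4) - 2/(t + 2) + 1/(t - 3): now ∫(2*t**5) dt + ∫((t - 8)/(t**2 + 2*t - 8)) dt + ∫(1/(t - 3)) dt + ∫(-2/(t + 2)) dt + ∫(5/(t + 4)) dt + ∫(2/(t**2 + 1)) dt.
Step 3. Evaluate the standard form [assuming t > 3]: now log(t - 3) + ∫(2*t**5) dt + ∫((t - 8)/(t**2 + 2*t - 8)) dt + ∫(-2/(t + 2)) dt + ∫(5/(t + 4)) dt + ∫(2/(t**2 + 1)) dt.
Step 4. Evaluate the standard form [assuming t > -2]: now log(t - 3) - 2*log(t + 2) + ∫(2*t**5) dt + ∫((t - 8)/(t**2 + 2*t - 8)) dt + ∫(5/(t + 4)) dt + ∫(2/(t**2 + 1)) dt.
Step 5. Evaluate the standard form [assuming t > -4]: now log(t - 3) - 2*log(t + 2) + 5*log(t + 4) + ∫(2*t**5) dt + ∫((t - 8)/(t**2 + 2*t - 8)) dt + ∫(2/(t**2 + 1)) dt.
Step 6. Evaluate the standard form: now log(t - 3) - 2*log(t + 2) + 5*log(t + 4) + 2*atan(t) + ∫(2*t**5) dt + ∫((t - 8)/(t**2 + 2*t - 8)) dt.
Step 7. Evaluate the standard form: now t**6/3 + log(t - 3) - 2*log(t + 2) + 5*log(t + 4) + 2*atan(t) + ∫((t - 8)/(t**2 + 2*t - 8)) dt.
Step 8. Decompose ∫((t - 8)/(t**2 + 2*t - 8)) dt by partial fractions, (t - 8)/(t**2 + 2*t - 8) = 2/(t + 4) - 1/(t - 2): now t**6/3 + log(t - 3) - 2*log(t + 2) + 5*log(t + 4) + 2*atan(t) + ∫(-1/(t - 2)) dt + ∫(2/(t + 4)) dt.
Step 9. Evaluate the standard form [assuming t > 2]: now t**6/3 + log(t - 3) - log(t - 2) - 2*log(t + 2) + 5*log(t + 4) + 2*atan(t) + ∫(2/(t + 4)) dt.
Step 10. Evaluate the standard form [assuming t > -4]: now t**6/3 + log(t - 3) - log(t - 2) - 2*log(t + 2) + 7*log(t + 4) + 2*atan(t).
Answer: t**6/3 + log(t - 3) - log(t - 2) - 2*log(t + 2) + 7*log(t + 4) + 2*atan(t).


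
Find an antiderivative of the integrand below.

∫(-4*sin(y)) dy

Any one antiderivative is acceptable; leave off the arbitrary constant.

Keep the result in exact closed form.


Answer: 4*cos(y).


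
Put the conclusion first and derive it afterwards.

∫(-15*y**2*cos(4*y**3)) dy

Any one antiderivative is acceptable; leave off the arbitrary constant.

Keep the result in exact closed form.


The answer is -5*sin(4*y**3)/4.
Step 1. Substitute u = y**3, turning ∫(-15*y**2*cos(4*y**3)) dy into ∫(-5*cos(4*u)) du: now ∫(-5*cos(4*u)) du.
Step 2. Evaluate the standard form: now -5*sin(4*u)/4.
Step 3. Substitute back u = y**3: now -5*sin(4*y**3)/4.
Answer: -5*sin(4*y**3)/4.


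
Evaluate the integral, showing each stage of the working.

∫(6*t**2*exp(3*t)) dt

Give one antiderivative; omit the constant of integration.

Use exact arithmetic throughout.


Step 1. Integrate ∫(6*t**2*exp(3*t)) dt by parts with u = t**2, dv = (6*exp(3*t)) dt, so v = 2*exp(3*t): now 2*t**2*exp(3*t) + ∫(-4*t*exp(3*t)) dt.
Step 2. Integrate ∫(-4*t*exp(3*t)) dt by parts with u = t, dv = (-4*exp(3*t)) dt, so v = -4*exp(3*t)/3: now 2*t**2*exp(3*t) - 4*t*exp(3*t)/3 + ∫(4*exp(3*t)/3) dt.
Step 3. Evaluate the standard form: now 2*t**2*exp(3*t) - 4*t*exp(3*t)/3 + 4*exp(3*t)/9.
Answer: 2*t**2*exp(3*t) - 4*t*exp(3*t)/3 + 4*exp(3*t)/9.


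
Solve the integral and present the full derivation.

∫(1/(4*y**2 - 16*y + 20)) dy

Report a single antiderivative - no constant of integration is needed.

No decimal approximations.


Step 1. Substitute u = 2*y - 4, turning ∫(1/(4*y**2 - 16*y + 20)) dy into ∫(1/(2*(u**2 + 4))) du: now ∫(1/(2*(u**2 + 4))) du.
Step 2. Evaluate the standard form: now atan(u/2)/4.
Step 3. Substitute back u = 2*y - 4: now atan(y - 2)/4.
Answer: atan(y - 2)/4.


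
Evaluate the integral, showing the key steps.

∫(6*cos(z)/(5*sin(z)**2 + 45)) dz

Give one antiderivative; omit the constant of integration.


Step 1. Substitute u = sin(z), turning ∫(6*cos(z)/(5*sin(z)**2 + 45)) dz into ∫(6/(5*(u**2 + 9))) du: now ∫(6/(5*(u**2 + 9))) du.
Step 2. Evaluate the standard form: now 2*atan(u/3)/5.
Step 3. Substitute back u = sin(z): now 2*atan(sin(z)/3)/5.
Answer: 2*atan(sin(z)/3)/5.


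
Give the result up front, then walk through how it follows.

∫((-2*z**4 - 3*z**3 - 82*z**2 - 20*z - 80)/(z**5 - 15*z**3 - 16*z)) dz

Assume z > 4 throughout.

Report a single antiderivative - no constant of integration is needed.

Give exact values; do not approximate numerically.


The answer is 5*log(z) - 4*log(z - 4) - 3*log(z + 4) + atan(z).
Step 1. Decompose ∫((-2*z**4 - 3*z**3 - 82*z**2 - 20*z - 80)/(z**5 - 15*z**3 - 16*z)) dz by partial fractions, (-2*z**4 - 3*z**3 - 82*z**2 - 20*z - 80)/(z**5 - 15*z**3 - 16*z) = 1/(z**2 + 1) - 3/(z + 4) - 4/(z - 4) + 5/z: now ∫(5/z) dz + ∫(-4/(z - 4)) dz + ∫(-3/(z + 4)) dz + ∫(1/(z**2 + 1)) dz.
Step 2. Evaluate the standard form [assuming z > -4]: now -3*log(z + 4) + ∫(5/z) dz + ∫(-4/(z - 4)) dz + ∫(1/(z**2 + 1)) dz.
Step 3. Evaluate the standard form [assuming z > 4]: now -4*log(z - 4) - 3*log(z + 4) + ∫(5/z) dz + ∫(1/(z**2 + 1)) dz.
Step 4. Evaluate the standard form [assuming z > 0]: now 5*log(z) - 4*log(z - 4) - 3*log(z + 4) + ∫(1/(z**2 + 1)) dz.
Step 5. Evaluate the standard form: now 5*log(z) - 4*log(z - 4) - 3*log(z + 4) + atan(z).
Answer: 5*log(z) - 4*log(z - 4) - 3*log(z + 4) + atan(z).


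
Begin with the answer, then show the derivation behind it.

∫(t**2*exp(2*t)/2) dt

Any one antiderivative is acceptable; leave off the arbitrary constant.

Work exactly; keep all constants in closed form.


The answer is t**2*exp(2*t)/4 - t*exp(2*t)/4 + exp(2*t)/8.
Step 1. Integrate ∫(t**2*exp(2*t)/2) dt by parts with u = t**2, dv = (exp(2*t)/2) dt, so v = exp(2*t)/4: now t**2*exp(2*t)/4 + ∫(-t*exp(2*t)/2) dt.
Step 2. Integrate ∫(-t*exp(2*t)/2) dt by parts with u = t, dv = (-exp(2*t)/2) dt, so v = -exp(2*t)/4: now t**2*exp(2*t)/4 - t*exp(2*t)/4 + ∫(exp(2*t)/4) dt.
Step 3. Evaluate the standard form: now t**2*exp(2*t)/4 - t*exp(2*t)/4 + exp(2*t)/8.
Answer: t**2*exp(2*t)/4 - t*exp(2*t)/4 + exp(2*t)/8.


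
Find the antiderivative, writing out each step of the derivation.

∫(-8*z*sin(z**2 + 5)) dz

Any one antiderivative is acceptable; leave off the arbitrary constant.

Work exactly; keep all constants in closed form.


Step 1. Substitute u = z**2 + 5, turning ∫(-8*z*sin(z**2 + 5)) dz into ∫(-4*sin(u)) du: now ∫(-4*sin(u)) du.
Step 2. Evaluate the standard form: now 4*cos(u).
Step 3. Substitute back u = z**2 + 5: now 4*cos(z**2 + 5).
Answer: 4*cos(z**2 + 5).


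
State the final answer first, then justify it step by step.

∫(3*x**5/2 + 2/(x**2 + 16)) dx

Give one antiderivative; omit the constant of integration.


The answer is x**6/4 + atan(x/4)/2.
Step 1. Rewrite: now ∫(3*x**5/2) dx + ∫(2/(x**2 + 16)) dx.
Step 2. Evaluate the standard form: now x**6/4 + ∫(2/(x**2 + 16)) dx.
Step 3. Evaluate the standard form: now x**6/4 + atan(x/4)/2.
Answer: x**6/4 + atan(x/4)/2.


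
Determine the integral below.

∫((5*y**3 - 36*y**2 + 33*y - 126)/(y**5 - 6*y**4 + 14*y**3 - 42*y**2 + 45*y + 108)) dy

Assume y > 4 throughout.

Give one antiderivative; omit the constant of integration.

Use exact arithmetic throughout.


Answer: -2*log(y - 4) + 3*log(y - 3) - log(y + 1) + atan(y/3).


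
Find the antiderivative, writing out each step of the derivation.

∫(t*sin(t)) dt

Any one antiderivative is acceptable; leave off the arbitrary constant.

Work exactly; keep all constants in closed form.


Step 1. Integrate ∫(t*sin(t)) dt by parts with u = t, dv = (sin(t)) dt, so v = -cos(t): now -t*cos(t) + ∫(cos(t)) dt.
Step 2. Evaluate the standard form: now -t*cos(t) + sin(t).
Answer: -t*cos(t) + sin(t).


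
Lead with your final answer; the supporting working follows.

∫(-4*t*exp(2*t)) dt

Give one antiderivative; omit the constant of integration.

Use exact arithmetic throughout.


The answer is -2*t*exp(2*t) + exp(2*t).
Step 1. Integrate ∫(-4*t*exp(2*t)) dt by parts with u = t, dv = (-4*exp(2*t)) dt, so v = -2*exp(2*t): now -2*t*exp(2*t) + ∫(2*exp(2*t)) dt.
Step 2. Evaluate the standard form: now -2*t*exp(2*t) + exp(2*t).
Answer: -2*t*exp(2*t) + exp(2*t).


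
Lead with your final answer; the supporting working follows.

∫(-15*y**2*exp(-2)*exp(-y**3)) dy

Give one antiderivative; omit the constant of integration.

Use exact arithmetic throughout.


The answer is 5*exp(-y**3 - 2).
Step 1. Substitute u = y**3 + 2, turning ∫(-15*y**2*exp(-2)*exp(-y**3)) dy into ∫(-5*exp(-u)) du: now ∫(-5*exp(-u)) du.
Step 2. Evaluate the standard form: now 5*exp(-u).
Step 3. Substitute back u = y**3 + 2: now 5*exp(-y**3 - 2).
Answer: 5*exp(-y**3 - 2).


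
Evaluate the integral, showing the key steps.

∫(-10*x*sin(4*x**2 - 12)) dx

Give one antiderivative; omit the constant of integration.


Step 1. Substitute u = x**2 - 3, turning ∫(-10*x*sin(4*x**2 - 12)) dx into ∫(-5*sin(4*u)) du: now ∫(-5*sin(4*u)) du.
Step 2. Evaluate the standard form: now 5*cos(4*u)/4.
Step 3. Substitute back u = x**2 - 3: now 5*cos(4*x**2 - 12)/4.
Answer: 5*cos(4*x**2 - 12)/4.


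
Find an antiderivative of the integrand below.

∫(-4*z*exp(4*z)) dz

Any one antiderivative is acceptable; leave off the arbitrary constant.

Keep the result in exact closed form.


Answer: -z*exp(4*z) + exp(4*z)/4.


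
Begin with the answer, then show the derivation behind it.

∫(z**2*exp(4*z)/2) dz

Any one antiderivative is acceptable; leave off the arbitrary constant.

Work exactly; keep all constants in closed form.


The answer is z**2*exp(4*z)/8 - z*exp(4*z)/16 + exp(4*z)/64.
Step 1. Integrate ∫(z**2*exp(4*z)/2) dz by parts with u = z**2, dv = (exp(4*z)/2) dz, so v = exp(4*z)/8: now z**2*exp(4*z)/8 + ∫(-z*exp(4*z)/4) dz.
Step 2. Integrate ∫(-z*exp(4*z)/4) dz by parts with u = z, dv = (-exp(4*z)/4) dz, so v = -exp(4*z)/16: now z**2*exp(4*z)/8 - z*exp(4*z)/16 + ∫(exp(4*z)/16) dz.
Step 3. Evaluate the standard form: now z**2*exp(4*z)/8 - z*exp(4*z)/16 + exp(4*z)/64.
Answer: z**2*exp(4*z)/8 - z*exp(4*z)/16 + exp(4*z)/64.


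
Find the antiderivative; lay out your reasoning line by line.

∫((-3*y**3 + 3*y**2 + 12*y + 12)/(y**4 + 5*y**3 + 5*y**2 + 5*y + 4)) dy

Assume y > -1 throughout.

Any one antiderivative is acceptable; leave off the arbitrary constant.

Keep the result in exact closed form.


Step 1. Decompose ∫((-3*y**3 + 3*y**2 + 12*y + 12)/(y**4 + 5*y**3 + 5*y**2 + 5*y + 4)) dy by partial fractions, (-3*y**3 + 3*y**2 + 12*y + 12)/(y**4 + 5*y**3 + 5*y**2 + 5*y + 4) = 3/(y**2 + 1) - 4/(y + 4) + 1/(y + 1): now ∫(1/(y + 1)) dy + ∫(-4/(y + 4)) dy + ∫(3/(y**2 + 1)) dy.
Step 2. Evaluate the standard form [assuming y > -4]: now -4*log(y + 4) + ∫(1/(y + 1)) dy + ∫(3/(y**2 + 1)) dy.
Step 3. Evaluate the standard form [assuming y > -1]: now log(y + 1) - 4*log(y + 4) + ∫(3/(y**2 + 1)) dy.
Step 4. Evaluate the standard form: now log(y + 1) - 4*log(y + 4) + 3*atan(y).
Answer: log(y + 1) - 4*log(y + 4) + 3*atan(y).


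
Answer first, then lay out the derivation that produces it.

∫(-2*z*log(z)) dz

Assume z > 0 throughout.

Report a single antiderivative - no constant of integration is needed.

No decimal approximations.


The answer is -z**2*log(z) + z**2/2.
Step 1. Integrate ∫(-2*z*log(z)) dz by parts with u = log(z), dv = (-2*z) dz, so v = -z**2 [assuming z > 0]: now -z**2*log(z) + ∫(z) dz.
Step 2. Evaluate the standard form: now -z**2*log(z) + z**2/2.
Answer: -z**2*log(z) + z**2/2.


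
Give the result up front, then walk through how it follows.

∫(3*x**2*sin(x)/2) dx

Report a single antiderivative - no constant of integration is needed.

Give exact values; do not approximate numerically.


The answer is -3*x**2*cos(x)/2 + 3*x*sin(x) + 3*cos(x).
Step 1. Integrate ∫(3*x**2*sin(x)/2) dx by parts with u = x**2, dv = (3*sin(x)/2) dx, so v = -3*cos(x)/2: now -3*x**2*cos(x)/2 + ∫(3*x*cos(x)) dx.
Step 2. Integrate ∫(3*x*cos(x)) dx by parts with u = x, dv = (3*cos(x)) dx, so v = 3*sin(x): now -3*x**2*cos(x)/2 + 3*x*sin(x) + ∫(-3*sin(x)) dx.
Step 3. Evaluate the standard form: now -3*x**2*cos(x)/2 + 3*x*sin(x) + 3*cos(x).
Answer: -3*x**2*cos(x)/2 + 3*x*sin(x) + 3*cos(x).


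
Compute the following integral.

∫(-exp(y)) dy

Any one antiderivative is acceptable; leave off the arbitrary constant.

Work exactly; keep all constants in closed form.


Answer: -exp(y).


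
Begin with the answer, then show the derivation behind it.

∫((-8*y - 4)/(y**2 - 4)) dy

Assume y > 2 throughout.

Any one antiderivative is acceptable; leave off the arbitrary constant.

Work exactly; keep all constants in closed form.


The answer is -5*log(y - 2) - 3*log(y + 2).
Step 1. Decompose ∫((-8*y - 4)/(y**2 - 4)) dy by partial fractions, (-8*y - 4)/(y**2 - 4) = -3/(y + 2) - 5/(y - 2): now ∫(-5/(y - 2)) dy + ∫(-3/(y + 2)) dy.
Step 2. Evaluate the standard form [assuming y > 2]: now -5*log(y - 2) + ∫(-3/(y + 2)) dy.
Step 3. Evaluate the standard form [assuming y > -2]: now -5*log(y - 2) - 3*log(y + 2).
Answer: -5*log(y - 2) - 3*log(y + 2).


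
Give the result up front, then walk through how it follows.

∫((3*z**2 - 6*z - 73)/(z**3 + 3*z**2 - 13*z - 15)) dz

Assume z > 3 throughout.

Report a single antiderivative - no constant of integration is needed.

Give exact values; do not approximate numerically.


The answer is -2*log(z - 3) + 4*log(z + 1) + log(z + 5).
Step 1. Decompose ∫((3*z**2 - 6*z - 73)/(z**3 + 3*z**2 - 13*z - 15)) dz by partial fractions, (3*z**2 - 6*z - 73)/(z**3 + 3*z**2 - 13*z - 15) = 1/(z + 5) + 4/(z + 1) - 2/(z - 3): now ∫(-2/(z - 3)) dz + ∫(4/(z + 1)) dz + ∫(1/(z + 5)) dz.
Step 2. Evaluate the standard form [assuming z > -1]: now 4*log(z + 1) + ∫(-2/(z - 3)) dz + ∫(1/(z + 5)) dz.
Step 3. Evaluate the standard form [assuming z > 3]: now -2*log(z - 3) + 4*log(z + 1) + ∫(1/(z + 5)) dz.
Step 4. Evaluate the standard form [assuming z > -5]: now -2*log(z - 3) + 4*log(z + 1) + log(z + 5).
Answer: -2*log(z - 3) + 4*log(z + 1) + log(z + 5).


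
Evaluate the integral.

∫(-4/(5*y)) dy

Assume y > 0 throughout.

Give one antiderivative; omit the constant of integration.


Answer: -4*log(y)/5.


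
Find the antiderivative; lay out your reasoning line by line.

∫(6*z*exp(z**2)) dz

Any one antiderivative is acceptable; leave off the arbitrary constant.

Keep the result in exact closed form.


Step 1. Substitute u = z**2, turning ∫(6*z*exp(z**2)) dz into ∫(3*exp(u)) du: now ∫(3*exp(u)) du.
Step 2. Evaluate the standard form: now 3*exp(u).
Step 3. Substitute back u = z**2: now 3*exp(z**2).
Answer: 3*exp(z**2).


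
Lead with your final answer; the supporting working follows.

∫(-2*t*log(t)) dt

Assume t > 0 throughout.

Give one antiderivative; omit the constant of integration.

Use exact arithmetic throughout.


The answer is -t**2*log(t) + t**2/2.
Step 1. Integrate ∫(-2*t*log(t)) dt by parts with u = log(t), dv = (-2*t) dt, so v = -t**2 [assuming t > 0]: now -t**2*log(t) + ∫(t) dt.
Step 2. Evaluate the standard form: now -t**2*log(t) + t**2/2.
Answer: -t**2*log(t) + t**2/2.


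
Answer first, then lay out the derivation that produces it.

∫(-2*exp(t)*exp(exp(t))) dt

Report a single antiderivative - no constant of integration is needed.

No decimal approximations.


The answer is -2*exp(exp(t)).
Step 1. Substitute u = exp(t), turning ∫(-2*exp(t)*exp(exp(t))) dt into ∫(-2*exp(u)) du: now ∫(-2*exp(u)) du.
Step 2. Evaluate the standard form: now -2*exp(u).
Step 3. Substitute back u = exp(t): now -2*exp(exp(t)).
Answer: -2*exp(exp(t)).


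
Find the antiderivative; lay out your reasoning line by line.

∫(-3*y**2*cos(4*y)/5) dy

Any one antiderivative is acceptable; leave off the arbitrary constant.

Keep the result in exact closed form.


Step 1. Integrate ∫(-3*y**2*cos(4*y)/5) dy by parts with u = y**2, dv = (-3*cos(4*y)/5) dy, so v = -3*sin(4*y)/20: now -3*y**2*sin(4*y)/20 + ∫(3*y*sin(4*y)/10) dy.
Step 2. Integrate ∫(3*y*sin(4*y)/10) dy by parts with u = y, dv = (3*sin(4*y)/10) dy, so v = -3*cos(4*y)/40: now -3*y**2*sin(4*y)/20 - 3*y*cos(4*y)/40 + ∫(3*cos(4*y)/40) dy.
Step 3. Evaluate the standard form: now -3*y**2*sin(4*y)/20 - 3*y*cos(4*y)/40 + 3*sin(4*y)/160.
Answer: -3*y**2*sin(4*y)/20 - 3*y*cos(4*y)/40 + 3*sin(4*y)/160.


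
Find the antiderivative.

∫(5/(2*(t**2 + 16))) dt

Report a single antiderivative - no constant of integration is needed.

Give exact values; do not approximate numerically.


Answer: 5*atan(t/4)/8.


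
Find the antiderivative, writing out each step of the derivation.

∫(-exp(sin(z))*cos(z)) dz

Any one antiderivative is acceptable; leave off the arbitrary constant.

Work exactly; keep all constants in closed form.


Step 1. Substitute u = sin(z), turning ∫(-exp(sin(z))*cos(z)) dz into ∫(-exp(u)) du: now ∫(-exp(u)) du.
Step 2. Evaluate the standard form: now -exp(u).
Step 3. Substitute back u = sin(z): now -exp(sin(z)).
Answer: -exp(sin(z)).


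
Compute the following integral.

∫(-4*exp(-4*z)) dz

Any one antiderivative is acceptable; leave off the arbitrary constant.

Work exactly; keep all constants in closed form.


Answer: exp(-4*z).


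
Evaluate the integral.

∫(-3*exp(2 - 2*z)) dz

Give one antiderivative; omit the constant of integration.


Answer: 3*exp(2 - 2*z)/2.


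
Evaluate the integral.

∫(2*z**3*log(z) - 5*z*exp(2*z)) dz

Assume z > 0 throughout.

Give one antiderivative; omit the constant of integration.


Answer: z**4*log(z)/2 - z**4/8 - 5*z*exp(2*z)/2 + 5*exp(2*z)/4.


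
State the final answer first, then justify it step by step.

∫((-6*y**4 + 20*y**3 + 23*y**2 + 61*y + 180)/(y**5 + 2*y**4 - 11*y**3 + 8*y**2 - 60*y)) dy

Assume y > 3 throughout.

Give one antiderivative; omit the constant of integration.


The answer is -3*log(y) + 2*log(y - 3) - 5*log(y + 5) + atan(y/2)/2.
Step 1. Decompose ∫((-6*y**4 + 20*y**3 + 23*y**2 + 61*y + 180)/(y**5 + 2*y**4 - 11*y**3 + 8*y**2 - 60*y)) dy by partial fractions, (-6*y**4 + 20*y**3 + 23*y**2 + 61*y + 180)/(y**5 + 2*y**4 - 11*y**3 + 8*y**2 - 60*y) = 1/(y**2 + 4) - 5/(y + 5) + 2/(y - 3) - 3/y: now ∫(-3/y) dy + ∫(2/(y - 3)) dy + ∫(-5/(y + 5)) dy + ∫(1/(y**2 + 4)) dy.
Step 2. Evaluate the standard form [assuming y > 3]: now 2*log(y - 3) + ∫(-3/y) dy + ∫(-5/(y + 5)) dy + ∫(1/(y**2 + 4)) dy.
Step 3. Evaluate the standard form [assuming y > 0]: now -3*log(y) + 2*log(y - 3) + ∫(-5/(y + 5)) dy + ∫(1/(y**2 + 4)) dy.
Step 4. Evaluate the standard form [assuming y > -5]: now -3*log(y) + 2*log(y - 3) - 5*log(y + 5) + ∫(1/(y**2 + 4)) dy.
Step 5. Evaluate the standard form: now -3*log(y) + 2*log(y - 3) - 5*log(y + 5) + atan(y/2)/2.
Answer: -3*log(y) + 2*log(y - 3) - 5*log(y + 5) + atan(y/2)/2.


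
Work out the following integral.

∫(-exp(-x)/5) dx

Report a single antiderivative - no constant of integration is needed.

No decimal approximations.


Answer: exp(-x)/5.
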